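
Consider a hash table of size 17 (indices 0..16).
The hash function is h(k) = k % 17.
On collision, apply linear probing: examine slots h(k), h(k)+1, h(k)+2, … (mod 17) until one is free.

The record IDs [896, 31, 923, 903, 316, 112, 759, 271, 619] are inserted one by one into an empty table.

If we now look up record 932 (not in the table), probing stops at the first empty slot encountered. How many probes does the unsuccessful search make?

896 hashes to 12; slot 12 is free => place at 12.
31 hashes to 14; slot 14 is free => place at 14.
923 hashes to 5; slot 5 is free => place at 5.
903 hashes to 2; slot 2 is free => place at 2.
316 hashes to 10; slot 10 is free => place at 10.
112 hashes to 10; 10 taken => place at 11.
759 hashes to 11; 11,12 taken => place at 13.
271 hashes to 16; slot 16 is free => place at 16.
619 hashes to 7; slot 7 is free => place at 7.
Table: [_, _, 903, _, _, 923, _, 619, _, _, 316, 112, 896, 759, 31, _, 271]
Lookup 932: h=14, probe 14,15 → slot 15 empty, not found.

2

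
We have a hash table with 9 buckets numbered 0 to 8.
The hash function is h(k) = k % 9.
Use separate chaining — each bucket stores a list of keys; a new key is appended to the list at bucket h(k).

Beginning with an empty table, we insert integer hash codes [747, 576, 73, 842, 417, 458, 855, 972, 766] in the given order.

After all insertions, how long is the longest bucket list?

4

Insert 747: h=0, bucket 0 empty → new chain.
Insert 576: h=0, bucket 0 nonempty → append to chain.
Insert 73: h=1, bucket 1 empty → new chain.
Insert 842: h=5, bucket 5 empty → new chain.
Insert 417: h=3, bucket 3 empty → new chain.
Insert 458: h=8, bucket 8 empty → new chain.
Insert 855: h=0, bucket 0 nonempty → append to chain.
Insert 972: h=0, bucket 0 nonempty → append to chain.
Insert 766: h=1, bucket 1 nonempty → append to chain.
Final buckets:
0: 747 -> 576 -> 855 -> 972
1: 73 -> 766
2: -
3: 417
4: -
5: 842
6: -
7: -
8: 458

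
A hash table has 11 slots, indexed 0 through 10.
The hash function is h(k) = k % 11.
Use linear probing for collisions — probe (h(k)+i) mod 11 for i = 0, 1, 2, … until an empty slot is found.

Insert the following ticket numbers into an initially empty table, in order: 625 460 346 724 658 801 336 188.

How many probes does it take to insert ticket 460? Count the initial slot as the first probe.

Insert 625: h=9, slot 9 empty -> index 9.
Insert 460: h=9, slot 9 occupied -> index 10.
Insert 346: h=5, slot 5 empty -> index 5.
Insert 724: h=9, slots 9,10 occupied -> index 0.
Insert 658: h=9, slots 9,10,0 occupied -> index 1.
Insert 801: h=9, slots 9,10,0,1 occupied -> index 2.
Insert 336: h=6, slot 6 empty -> index 6.
Insert 188: h=1, slots 1,2 occupied -> index 3.
Table: [724, 658, 801, 188, -, 346, 336, -, -, 625, 460]

2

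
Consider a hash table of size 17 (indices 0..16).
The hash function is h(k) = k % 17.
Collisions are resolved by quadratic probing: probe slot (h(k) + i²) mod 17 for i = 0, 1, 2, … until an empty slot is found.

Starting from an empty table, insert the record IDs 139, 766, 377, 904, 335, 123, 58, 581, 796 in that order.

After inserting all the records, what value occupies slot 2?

581

Insert 139: h=3, slot 3 empty -> index 3.
Insert 766: h=1, slot 1 empty -> index 1.
Insert 377: h=3, slot 3 occupied -> index 4.
Insert 904: h=3, slots 3,4 occupied -> index 7.
Insert 335: h=12, slot 12 empty -> index 12.
Insert 123: h=4, slot 4 occupied -> index 5.
Insert 58: h=7, slot 7 occupied -> index 8.
Insert 581: h=3, slots 3,4,7,12 occupied -> index 2.
Insert 796: h=14, slot 14 empty -> index 14.
Table: [—, 766, 581, 139, 377, 123, —, 904, 58, —, —, —, 335, —, 796, —, —]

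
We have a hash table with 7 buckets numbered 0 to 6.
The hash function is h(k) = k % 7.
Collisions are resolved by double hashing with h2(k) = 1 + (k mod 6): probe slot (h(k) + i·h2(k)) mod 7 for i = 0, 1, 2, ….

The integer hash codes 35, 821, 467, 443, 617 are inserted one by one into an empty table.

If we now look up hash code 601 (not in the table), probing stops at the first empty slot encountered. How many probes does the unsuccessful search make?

3

35: h=0 -> slot 0
821: h=2 -> slot 2
467: h=5 -> slot 5
443: h=2, h2=6, probe 2,1 -> slot 1
617: h=1, h2=6, probe 1,0,6 -> slot 6
Table: [35, 443, 821, ., ., 467, 617]
Lookup 601: h=6, h2=2, probe 6,1,3 → slot 3 empty, not found.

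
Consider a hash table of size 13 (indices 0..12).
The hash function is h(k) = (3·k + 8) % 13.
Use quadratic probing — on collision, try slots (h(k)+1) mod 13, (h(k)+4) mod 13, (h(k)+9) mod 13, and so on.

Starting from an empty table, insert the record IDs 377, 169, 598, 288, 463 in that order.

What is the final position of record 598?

12

377 hashes to 8; slot 8 is free → place at 8.
169 hashes to 8; 8 taken → place at 9.
598 hashes to 8; 8,9 taken → place at 12.
288 hashes to 1; slot 1 is free → place at 1.
463 hashes to 6; slot 6 is free → place at 6.
Table: [-, 288, -, -, -, -, 463, -, 377, 169, -, -, 598]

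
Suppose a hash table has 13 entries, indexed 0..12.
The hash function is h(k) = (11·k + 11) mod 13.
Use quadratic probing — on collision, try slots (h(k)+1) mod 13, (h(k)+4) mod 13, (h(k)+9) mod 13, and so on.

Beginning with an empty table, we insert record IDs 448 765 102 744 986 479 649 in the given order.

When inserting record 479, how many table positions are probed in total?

4

448: h=12 → slot 12
765: h=2 → slot 2
102: h=2, probe 2,3 → slot 3
744: h=5 → slot 5
986: h=2, probe 2,3,6 → slot 6
479: h=2, probe 2,3,6,11 → slot 11
649: h=0 → slot 0
Table: [649, -, 765, 102, -, 744, 986, -, -, -, -, 479, 448]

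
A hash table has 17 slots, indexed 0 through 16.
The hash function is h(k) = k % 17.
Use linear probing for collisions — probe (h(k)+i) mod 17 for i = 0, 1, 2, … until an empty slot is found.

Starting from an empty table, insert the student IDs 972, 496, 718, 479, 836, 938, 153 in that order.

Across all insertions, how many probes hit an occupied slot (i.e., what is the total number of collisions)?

Insert 972: h=3, slot 3 empty → index 3.
Insert 496: h=3, slot 3 occupied → index 4.
Insert 718: h=4, slot 4 occupied → index 5.
Insert 479: h=3, slots 3,4,5 occupied → index 6.
Insert 836: h=3, slots 3,4,5,6 occupied → index 7.
Insert 938: h=3, slots 3,4,5,6,7 occupied → index 8.
Insert 153: h=0, slot 0 empty → index 0.
Table: [153, —, —, 972, 496, 718, 479, 836, 938, —, —, —, —, —, —, —, —]

14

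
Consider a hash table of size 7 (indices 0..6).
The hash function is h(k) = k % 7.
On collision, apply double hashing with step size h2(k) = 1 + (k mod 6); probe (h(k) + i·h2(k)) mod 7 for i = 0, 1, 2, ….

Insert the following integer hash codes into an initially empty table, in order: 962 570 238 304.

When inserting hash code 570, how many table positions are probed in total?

2

Insert 962: h=3, slot 3 empty → index 3.
Insert 570: h=3, h2=1, slot 3 occupied → index 4.
Insert 238: h=0, slot 0 empty → index 0.
Insert 304: h=3, h2=5, slot 3 occupied → index 1.
Table: [238, 304, —, 962, 570, —, —]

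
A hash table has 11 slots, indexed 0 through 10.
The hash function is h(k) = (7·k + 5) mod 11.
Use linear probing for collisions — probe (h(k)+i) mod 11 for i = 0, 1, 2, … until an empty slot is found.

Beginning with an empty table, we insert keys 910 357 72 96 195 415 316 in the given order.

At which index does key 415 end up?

10

Insert 910: h=6, slot 6 empty → index 6.
Insert 357: h=7, slot 7 empty → index 7.
Insert 72: h=3, slot 3 empty → index 3.
Insert 96: h=6, slots 6,7 occupied → index 8.
Insert 195: h=6, slots 6,7,8 occupied → index 9.
Insert 415: h=6, slots 6,7,8,9 occupied → index 10.
Insert 316: h=6, slots 6,7,8,9,10 occupied → index 0.
Table: [316, —, —, 72, —, —, 910, 357, 96, 195, 415]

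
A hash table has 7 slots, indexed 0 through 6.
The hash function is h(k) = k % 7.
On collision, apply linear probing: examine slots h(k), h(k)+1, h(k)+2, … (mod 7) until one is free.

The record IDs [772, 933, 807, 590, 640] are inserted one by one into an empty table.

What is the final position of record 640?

772: h=2 -> slot 2
933: h=2, probe 2,3 -> slot 3
807: h=2, probe 2,3,4 -> slot 4
590: h=2, probe 2,3,4,5 -> slot 5
640: h=3, probe 3,4,5,6 -> slot 6
Table: [-, -, 772, 933, 807, 590, 640]

6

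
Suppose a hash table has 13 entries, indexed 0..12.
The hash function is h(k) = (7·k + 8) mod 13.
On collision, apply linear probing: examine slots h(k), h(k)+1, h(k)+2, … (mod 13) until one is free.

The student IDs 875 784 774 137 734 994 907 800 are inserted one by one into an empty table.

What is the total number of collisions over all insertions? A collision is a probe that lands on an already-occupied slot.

875 hashes to 10; slot 10 is free -> place at 10.
784 hashes to 10; 10 taken -> place at 11.
774 hashes to 5; slot 5 is free -> place at 5.
137 hashes to 5; 5 taken -> place at 6.
734 hashes to 11; 11 taken -> place at 12.
994 hashes to 11; 11,12 taken -> place at 0.
907 hashes to 0; 0 taken -> place at 1.
800 hashes to 5; 5,6 taken -> place at 7.
Table: [994, 907, ∅, ∅, ∅, 774, 137, 800, ∅, ∅, 875, 784, 734]

8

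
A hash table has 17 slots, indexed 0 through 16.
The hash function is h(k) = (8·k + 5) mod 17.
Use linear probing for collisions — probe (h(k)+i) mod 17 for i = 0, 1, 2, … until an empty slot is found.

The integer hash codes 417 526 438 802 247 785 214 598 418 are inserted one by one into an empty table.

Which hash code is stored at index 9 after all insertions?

417 hashes to 9; slot 9 is free => place at 9.
526 hashes to 14; slot 14 is free => place at 14.
438 hashes to 7; slot 7 is free => place at 7.
802 hashes to 12; slot 12 is free => place at 12.
247 hashes to 9; 9 taken => place at 10.
785 hashes to 12; 12 taken => place at 13.
214 hashes to 0; slot 0 is free => place at 0.
598 hashes to 12; 12,13,14 taken => place at 15.
418 hashes to 0; 0 taken => place at 1.
Table: [214, 418, ∅, ∅, ∅, ∅, ∅, 438, ∅, 417, 247, ∅, 802, 785, 526, 598, ∅]

417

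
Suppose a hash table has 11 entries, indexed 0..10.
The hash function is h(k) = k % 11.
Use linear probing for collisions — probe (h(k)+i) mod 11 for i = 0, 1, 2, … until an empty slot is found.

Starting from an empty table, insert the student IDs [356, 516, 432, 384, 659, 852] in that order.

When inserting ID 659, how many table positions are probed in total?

356 hashes to 4; slot 4 is free → place at 4.
516 hashes to 10; slot 10 is free → place at 10.
432 hashes to 3; slot 3 is free → place at 3.
384 hashes to 10; 10 taken → place at 0.
659 hashes to 10; 10,0 taken → place at 1.
852 hashes to 5; slot 5 is free → place at 5.
Table: [384, 659, _, 432, 356, 852, _, _, _, _, 516]

3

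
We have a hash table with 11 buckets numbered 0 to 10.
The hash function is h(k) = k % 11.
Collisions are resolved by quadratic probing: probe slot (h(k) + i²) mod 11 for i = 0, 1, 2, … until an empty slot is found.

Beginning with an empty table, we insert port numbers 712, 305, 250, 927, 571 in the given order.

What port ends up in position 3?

927

Insert 712: h=8, slot 8 empty => index 8.
Insert 305: h=8, slot 8 occupied => index 9.
Insert 250: h=8, slots 8,9 occupied => index 1.
Insert 927: h=3, slot 3 empty => index 3.
Insert 571: h=10, slot 10 empty => index 10.
Table: [_, 250, _, 927, _, _, _, _, 712, 305, 571]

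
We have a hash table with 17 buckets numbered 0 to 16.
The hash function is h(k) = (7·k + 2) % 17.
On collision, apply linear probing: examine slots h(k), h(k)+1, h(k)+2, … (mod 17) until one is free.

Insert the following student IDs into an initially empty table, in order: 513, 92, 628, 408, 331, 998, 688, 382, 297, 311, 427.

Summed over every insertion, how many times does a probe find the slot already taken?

513 hashes to 6; slot 6 is free -> place at 6.
92 hashes to 0; slot 0 is free -> place at 0.
628 hashes to 12; slot 12 is free -> place at 12.
408 hashes to 2; slot 2 is free -> place at 2.
331 hashes to 7; slot 7 is free -> place at 7.
998 hashes to 1; slot 1 is free -> place at 1.
688 hashes to 7; 7 taken -> place at 8.
382 hashes to 7; 7,8 taken -> place at 9.
297 hashes to 7; 7,8,9 taken -> place at 10.
311 hashes to 3; slot 3 is free -> place at 3.
427 hashes to 16; slot 16 is free -> place at 16.
Table: [92, 998, 408, 311, -, -, 513, 331, 688, 382, 297, -, 628, -, -, -, 427]

6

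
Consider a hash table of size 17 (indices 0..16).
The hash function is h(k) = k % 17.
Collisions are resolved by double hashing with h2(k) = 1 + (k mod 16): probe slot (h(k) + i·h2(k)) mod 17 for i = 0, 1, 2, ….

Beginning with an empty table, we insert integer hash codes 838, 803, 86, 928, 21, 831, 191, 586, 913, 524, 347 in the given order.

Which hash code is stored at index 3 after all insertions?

Insert 838: h=5, slot 5 empty -> index 5.
Insert 803: h=4, slot 4 empty -> index 4.
Insert 86: h=1, slot 1 empty -> index 1.
Insert 928: h=10, slot 10 empty -> index 10.
Insert 21: h=4, h2=6, slots 4,10 occupied -> index 16.
Insert 831: h=15, slot 15 empty -> index 15.
Insert 191: h=4, h2=16, slot 4 occupied -> index 3.
Insert 586: h=8, slot 8 empty -> index 8.
Insert 913: h=12, slot 12 empty -> index 12.
Insert 524: h=14, slot 14 empty -> index 14.
Insert 347: h=7, slot 7 empty -> index 7.
Table: [∅, 86, ∅, 191, 803, 838, ∅, 347, 586, ∅, 928, ∅, 913, ∅, 524, 831, 21]

191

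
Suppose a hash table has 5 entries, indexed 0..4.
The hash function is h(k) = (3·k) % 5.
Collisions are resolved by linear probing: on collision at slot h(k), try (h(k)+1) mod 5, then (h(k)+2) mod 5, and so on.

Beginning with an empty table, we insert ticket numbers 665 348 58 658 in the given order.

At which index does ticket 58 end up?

665 hashes to 0; slot 0 is free => place at 0.
348 hashes to 4; slot 4 is free => place at 4.
58 hashes to 4; 4,0 taken => place at 1.
658 hashes to 4; 4,0,1 taken => place at 2.
Table: [665, 58, 658, ., 348]

1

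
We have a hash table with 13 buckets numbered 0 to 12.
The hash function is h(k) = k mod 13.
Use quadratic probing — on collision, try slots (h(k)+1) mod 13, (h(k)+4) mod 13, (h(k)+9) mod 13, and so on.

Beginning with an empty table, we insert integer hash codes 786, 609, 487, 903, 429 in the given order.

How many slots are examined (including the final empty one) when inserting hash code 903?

3

786 hashes to 6; slot 6 is free → place at 6.
609 hashes to 11; slot 11 is free → place at 11.
487 hashes to 6; 6 taken → place at 7.
903 hashes to 6; 6,7 taken → place at 10.
429 hashes to 0; slot 0 is free → place at 0.
Table: [429, ∅, ∅, ∅, ∅, ∅, 786, 487, ∅, ∅, 903, 609, ∅]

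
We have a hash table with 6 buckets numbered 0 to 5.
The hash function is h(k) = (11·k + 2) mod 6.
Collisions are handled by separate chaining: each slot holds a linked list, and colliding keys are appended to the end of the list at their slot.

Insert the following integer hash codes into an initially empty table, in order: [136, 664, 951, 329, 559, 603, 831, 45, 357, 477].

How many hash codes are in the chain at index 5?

136 → bucket 4
664 → bucket 4 (collision)
951 → bucket 5
329 → bucket 3
559 → bucket 1
603 → bucket 5 (collision)
831 → bucket 5 (collision)
45 → bucket 5 (collision)
357 → bucket 5 (collision)
477 → bucket 5 (collision)
Final buckets:
0: .
1: 559
2: .
3: 329
4: 136 -> 664
5: 951 -> 603 -> 831 -> 45 -> 357 -> 477

6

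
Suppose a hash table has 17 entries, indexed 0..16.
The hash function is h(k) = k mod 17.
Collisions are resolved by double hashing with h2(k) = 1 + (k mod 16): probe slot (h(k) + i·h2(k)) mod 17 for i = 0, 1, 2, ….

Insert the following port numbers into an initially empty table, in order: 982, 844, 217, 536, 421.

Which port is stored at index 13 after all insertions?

Insert 982: h=13, slot 13 empty => index 13.
Insert 844: h=11, slot 11 empty => index 11.
Insert 217: h=13, h2=10, slot 13 occupied => index 6.
Insert 536: h=9, slot 9 empty => index 9.
Insert 421: h=13, h2=6, slot 13 occupied => index 2.
Table: [∅, ∅, 421, ∅, ∅, ∅, 217, ∅, ∅, 536, ∅, 844, ∅, 982, ∅, ∅, ∅]

982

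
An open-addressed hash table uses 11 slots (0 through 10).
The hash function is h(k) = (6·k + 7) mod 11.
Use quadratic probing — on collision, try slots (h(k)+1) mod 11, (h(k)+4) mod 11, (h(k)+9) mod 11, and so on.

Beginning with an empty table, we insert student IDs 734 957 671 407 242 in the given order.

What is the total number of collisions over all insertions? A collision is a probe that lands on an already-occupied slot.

8

Insert 734: h=0, slot 0 empty => index 0.
Insert 957: h=7, slot 7 empty => index 7.
Insert 671: h=7, slot 7 occupied => index 8.
Insert 407: h=7, slots 7,8,0 occupied => index 5.
Insert 242: h=7, slots 7,8,0,5 occupied => index 1.
Table: [734, 242, ., ., ., 407, ., 957, 671, ., .]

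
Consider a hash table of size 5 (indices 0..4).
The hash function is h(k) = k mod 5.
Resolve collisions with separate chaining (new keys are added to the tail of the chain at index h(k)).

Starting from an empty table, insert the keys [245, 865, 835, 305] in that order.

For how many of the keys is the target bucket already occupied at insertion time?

Insert 245: h=0, bucket 0 empty -> new chain.
Insert 865: h=0, bucket 0 nonempty -> append to chain.
Insert 835: h=0, bucket 0 nonempty -> append to chain.
Insert 305: h=0, bucket 0 nonempty -> append to chain.
Final buckets:
0: 245 -> 865 -> 835 -> 305
1: _
2: _
3: _
4: _

3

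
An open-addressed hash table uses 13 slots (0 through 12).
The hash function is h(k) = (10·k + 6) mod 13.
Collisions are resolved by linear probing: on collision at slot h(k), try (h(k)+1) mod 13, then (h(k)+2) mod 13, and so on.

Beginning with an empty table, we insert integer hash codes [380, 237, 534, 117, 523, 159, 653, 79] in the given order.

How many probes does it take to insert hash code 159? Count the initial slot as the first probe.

Insert 380: h=10, slot 10 empty -> index 10.
Insert 237: h=10, slot 10 occupied -> index 11.
Insert 534: h=3, slot 3 empty -> index 3.
Insert 117: h=6, slot 6 empty -> index 6.
Insert 523: h=10, slots 10,11 occupied -> index 12.
Insert 159: h=10, slots 10,11,12 occupied -> index 0.
Insert 653: h=10, slots 10,11,12,0 occupied -> index 1.
Insert 79: h=3, slot 3 occupied -> index 4.
Table: [159, 653, ∅, 534, 79, ∅, 117, ∅, ∅, ∅, 380, 237, 523]

4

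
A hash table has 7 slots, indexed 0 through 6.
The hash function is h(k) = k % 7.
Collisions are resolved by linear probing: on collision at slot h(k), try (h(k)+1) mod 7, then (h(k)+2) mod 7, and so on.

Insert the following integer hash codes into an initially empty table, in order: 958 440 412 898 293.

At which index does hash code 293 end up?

3

Insert 958: h=6, slot 6 empty → index 6.
Insert 440: h=6, slot 6 occupied → index 0.
Insert 412: h=6, slots 6,0 occupied → index 1.
Insert 898: h=2, slot 2 empty → index 2.
Insert 293: h=6, slots 6,0,1,2 occupied → index 3.
Table: [440, 412, 898, 293, ., ., 958]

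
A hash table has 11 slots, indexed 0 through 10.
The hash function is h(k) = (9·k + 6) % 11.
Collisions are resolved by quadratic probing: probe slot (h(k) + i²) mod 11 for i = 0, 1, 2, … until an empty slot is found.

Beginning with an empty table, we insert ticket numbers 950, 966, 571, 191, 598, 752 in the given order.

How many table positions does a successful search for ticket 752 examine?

5

950: h=9 => slot 9
966: h=10 => slot 10
571: h=8 => slot 8
191: h=9, probe 9,10,2 => slot 2
598: h=9, probe 9,10,2,7 => slot 7
752: h=9, probe 9,10,2,7,3 => slot 3
Table: [-, -, 191, 752, -, -, -, 598, 571, 950, 966]
Lookup 752: h=9, probe 9,10,2,7,3 → found at 3.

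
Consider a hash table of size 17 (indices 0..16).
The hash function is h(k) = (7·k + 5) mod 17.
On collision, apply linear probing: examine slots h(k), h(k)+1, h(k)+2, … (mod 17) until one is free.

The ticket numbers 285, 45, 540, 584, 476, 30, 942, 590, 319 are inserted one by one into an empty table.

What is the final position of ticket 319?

16

Insert 285: h=11, slot 11 empty → index 11.
Insert 45: h=14, slot 14 empty → index 14.
Insert 540: h=11, slot 11 occupied → index 12.
Insert 584: h=13, slot 13 empty → index 13.
Insert 476: h=5, slot 5 empty → index 5.
Insert 30: h=11, slots 11,12,13,14 occupied → index 15.
Insert 942: h=3, slot 3 empty → index 3.
Insert 590: h=4, slot 4 empty → index 4.
Insert 319: h=11, slots 11,12,13,14,15 occupied → index 16.
Table: [_, _, _, 942, 590, 476, _, _, _, _, _, 285, 540, 584, 45, 30, 319]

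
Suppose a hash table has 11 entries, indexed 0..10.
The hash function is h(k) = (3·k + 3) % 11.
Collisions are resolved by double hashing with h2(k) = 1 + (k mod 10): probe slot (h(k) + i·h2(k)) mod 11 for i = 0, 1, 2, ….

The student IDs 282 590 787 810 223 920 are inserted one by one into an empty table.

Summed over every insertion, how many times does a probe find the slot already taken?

6

282 hashes to 2; slot 2 is free → place at 2.
590 hashes to 2, h2=1; 2 taken → place at 3.
787 hashes to 10; slot 10 is free → place at 10.
810 hashes to 2, h2=1; 2,3 taken → place at 4.
223 hashes to 1; slot 1 is free → place at 1.
920 hashes to 2, h2=1; 2,3,4 taken → place at 5.
Table: [., 223, 282, 590, 810, 920, ., ., ., ., 787]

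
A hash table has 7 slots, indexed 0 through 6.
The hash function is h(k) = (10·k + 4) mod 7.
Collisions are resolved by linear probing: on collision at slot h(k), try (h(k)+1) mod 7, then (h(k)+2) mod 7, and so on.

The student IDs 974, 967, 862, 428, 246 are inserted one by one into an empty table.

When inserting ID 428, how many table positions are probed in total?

4

Insert 974: h=0, slot 0 empty -> index 0.
Insert 967: h=0, slot 0 occupied -> index 1.
Insert 862: h=0, slots 0,1 occupied -> index 2.
Insert 428: h=0, slots 0,1,2 occupied -> index 3.
Insert 246: h=0, slots 0,1,2,3 occupied -> index 4.
Table: [974, 967, 862, 428, 246, _, _]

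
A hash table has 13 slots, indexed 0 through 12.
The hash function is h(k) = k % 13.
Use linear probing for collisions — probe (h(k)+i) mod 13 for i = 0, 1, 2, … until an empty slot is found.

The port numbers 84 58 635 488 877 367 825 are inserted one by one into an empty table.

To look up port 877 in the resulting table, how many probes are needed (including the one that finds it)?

Insert 84: h=6, slot 6 empty → index 6.
Insert 58: h=6, slot 6 occupied → index 7.
Insert 635: h=11, slot 11 empty → index 11.
Insert 488: h=7, slot 7 occupied → index 8.
Insert 877: h=6, slots 6,7,8 occupied → index 9.
Insert 367: h=3, slot 3 empty → index 3.
Insert 825: h=6, slots 6,7,8,9 occupied → index 10.
Table: [-, -, -, 367, -, -, 84, 58, 488, 877, 825, 635, -]
Lookup 877: h=6, probe 6,7,8,9 → found at 9.

4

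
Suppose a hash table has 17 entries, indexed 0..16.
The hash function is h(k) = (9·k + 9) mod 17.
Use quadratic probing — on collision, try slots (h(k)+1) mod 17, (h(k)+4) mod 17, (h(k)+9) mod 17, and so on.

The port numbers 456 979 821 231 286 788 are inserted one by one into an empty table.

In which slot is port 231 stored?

456 hashes to 16; slot 16 is free => place at 16.
979 hashes to 14; slot 14 is free => place at 14.
821 hashes to 3; slot 3 is free => place at 3.
231 hashes to 14; 14 taken => place at 15.
286 hashes to 16; 16 taken => place at 0.
788 hashes to 12; slot 12 is free => place at 12.
Table: [286, ., ., 821, ., ., ., ., ., ., ., ., 788, ., 979, 231, 456]

15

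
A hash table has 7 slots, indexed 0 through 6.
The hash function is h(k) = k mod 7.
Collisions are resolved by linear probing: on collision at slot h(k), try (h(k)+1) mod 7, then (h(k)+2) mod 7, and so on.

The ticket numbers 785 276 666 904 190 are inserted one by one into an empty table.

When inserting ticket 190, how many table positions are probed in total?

Insert 785: h=1, slot 1 empty => index 1.
Insert 276: h=3, slot 3 empty => index 3.
Insert 666: h=1, slot 1 occupied => index 2.
Insert 904: h=1, slots 1,2,3 occupied => index 4.
Insert 190: h=1, slots 1,2,3,4 occupied => index 5.
Table: [—, 785, 666, 276, 904, 190, —]

5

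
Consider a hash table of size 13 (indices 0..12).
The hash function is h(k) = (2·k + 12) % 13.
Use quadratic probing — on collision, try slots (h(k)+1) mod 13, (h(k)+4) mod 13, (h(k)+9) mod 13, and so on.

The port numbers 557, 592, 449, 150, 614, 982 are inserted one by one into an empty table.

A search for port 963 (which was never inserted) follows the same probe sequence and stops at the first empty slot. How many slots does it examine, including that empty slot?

Insert 557: h=8, slot 8 empty -> index 8.
Insert 592: h=0, slot 0 empty -> index 0.
Insert 449: h=0, slot 0 occupied -> index 1.
Insert 150: h=0, slots 0,1 occupied -> index 4.
Insert 614: h=5, slot 5 empty -> index 5.
Insert 982: h=0, slots 0,1,4 occupied -> index 9.
Table: [592, 449, -, -, 150, 614, -, -, 557, 982, -, -, -]
Lookup 963: h=1, probe 1,2 → slot 2 empty, not found.

2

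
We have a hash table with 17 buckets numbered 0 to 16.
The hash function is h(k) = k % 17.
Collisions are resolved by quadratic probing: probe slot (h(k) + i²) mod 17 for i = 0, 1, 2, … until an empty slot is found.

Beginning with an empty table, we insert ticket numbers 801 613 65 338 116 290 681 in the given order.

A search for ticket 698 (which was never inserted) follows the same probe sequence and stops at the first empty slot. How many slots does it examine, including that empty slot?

5

801 hashes to 2; slot 2 is free -> place at 2.
613 hashes to 1; slot 1 is free -> place at 1.
65 hashes to 14; slot 14 is free -> place at 14.
338 hashes to 15; slot 15 is free -> place at 15.
116 hashes to 14; 14,15,1 taken -> place at 6.
290 hashes to 1; 1,2 taken -> place at 5.
681 hashes to 1; 1,2,5 taken -> place at 10.
Table: [_, 613, 801, _, _, 290, 116, _, _, _, 681, _, _, _, 65, 338, _]
Lookup 698: h=1, probe 1,2,5,10,0 → slot 0 empty, not found.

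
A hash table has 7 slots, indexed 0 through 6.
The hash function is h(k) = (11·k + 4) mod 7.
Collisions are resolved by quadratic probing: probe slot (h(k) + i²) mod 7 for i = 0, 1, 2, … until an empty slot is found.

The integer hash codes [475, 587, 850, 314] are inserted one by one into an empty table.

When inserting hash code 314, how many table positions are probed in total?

Insert 475: h=0, slot 0 empty => index 0.
Insert 587: h=0, slot 0 occupied => index 1.
Insert 850: h=2, slot 2 empty => index 2.
Insert 314: h=0, slots 0,1 occupied => index 4.
Table: [475, 587, 850, -, 314, -, -]

3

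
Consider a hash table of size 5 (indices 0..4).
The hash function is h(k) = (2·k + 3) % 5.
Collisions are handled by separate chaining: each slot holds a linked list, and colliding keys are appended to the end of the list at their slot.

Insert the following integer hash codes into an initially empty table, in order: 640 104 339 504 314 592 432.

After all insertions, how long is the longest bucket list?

4

640 → bucket 3
104 → bucket 1
339 → bucket 1 (collision)
504 → bucket 1 (collision)
314 → bucket 1 (collision)
592 → bucket 2
432 → bucket 2 (collision)
Final buckets:
0: -
1: 104 -> 339 -> 504 -> 314
2: 592 -> 432
3: 640
4: -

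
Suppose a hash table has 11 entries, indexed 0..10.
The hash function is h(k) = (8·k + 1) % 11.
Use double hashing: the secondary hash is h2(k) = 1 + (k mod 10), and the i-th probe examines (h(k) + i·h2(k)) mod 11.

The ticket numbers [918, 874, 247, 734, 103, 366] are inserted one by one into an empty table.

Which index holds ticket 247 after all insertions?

918 hashes to 8; slot 8 is free → place at 8.
874 hashes to 8, h2=5; 8 taken → place at 2.
247 hashes to 8, h2=8; 8 taken → place at 5.
734 hashes to 10; slot 10 is free → place at 10.
103 hashes to 0; slot 0 is free → place at 0.
366 hashes to 3; slot 3 is free → place at 3.
Table: [103, ∅, 874, 366, ∅, 247, ∅, ∅, 918, ∅, 734]

5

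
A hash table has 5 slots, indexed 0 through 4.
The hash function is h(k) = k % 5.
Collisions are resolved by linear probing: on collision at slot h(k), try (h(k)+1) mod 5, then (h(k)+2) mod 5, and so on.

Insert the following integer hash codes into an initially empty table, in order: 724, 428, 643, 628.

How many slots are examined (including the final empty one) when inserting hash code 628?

4

724: h=4 → slot 4
428: h=3 → slot 3
643: h=3, probe 3,4,0 → slot 0
628: h=3, probe 3,4,0,1 → slot 1
Table: [643, 628, ., 428, 724]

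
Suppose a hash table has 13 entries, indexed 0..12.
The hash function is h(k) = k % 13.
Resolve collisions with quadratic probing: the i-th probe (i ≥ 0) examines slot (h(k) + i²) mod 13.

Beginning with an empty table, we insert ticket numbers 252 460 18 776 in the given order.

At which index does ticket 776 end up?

252: h=5 → slot 5
460: h=5, probe 5,6 → slot 6
18: h=5, probe 5,6,9 → slot 9
776: h=9, probe 9,10 → slot 10
Table: [., ., ., ., ., 252, 460, ., ., 18, 776, ., .]

10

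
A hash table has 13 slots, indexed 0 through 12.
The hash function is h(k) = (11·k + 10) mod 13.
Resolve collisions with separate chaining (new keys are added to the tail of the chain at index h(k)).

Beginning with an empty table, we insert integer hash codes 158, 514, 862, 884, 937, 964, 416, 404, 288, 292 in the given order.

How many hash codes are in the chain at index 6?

3

Insert 158: h=6, bucket 6 empty -> new chain.
Insert 514: h=9, bucket 9 empty -> new chain.
Insert 862: h=2, bucket 2 empty -> new chain.
Insert 884: h=10, bucket 10 empty -> new chain.
Insert 937: h=8, bucket 8 empty -> new chain.
Insert 964: h=6, bucket 6 nonempty -> append to chain.
Insert 416: h=10, bucket 10 nonempty -> append to chain.
Insert 404: h=8, bucket 8 nonempty -> append to chain.
Insert 288: h=6, bucket 6 nonempty -> append to chain.
Insert 292: h=11, bucket 11 empty -> new chain.
Final buckets:
0: -
1: -
2: 862
3: -
4: -
5: -
6: 158 -> 964 -> 288
7: -
8: 937 -> 404
9: 514
10: 884 -> 416
11: 292
12: -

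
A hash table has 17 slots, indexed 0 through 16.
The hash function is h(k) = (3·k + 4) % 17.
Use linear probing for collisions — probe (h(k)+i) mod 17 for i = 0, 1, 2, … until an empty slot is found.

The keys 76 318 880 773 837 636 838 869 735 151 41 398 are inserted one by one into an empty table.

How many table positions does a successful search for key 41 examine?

76 hashes to 11; slot 11 is free -> place at 11.
318 hashes to 6; slot 6 is free -> place at 6.
880 hashes to 9; slot 9 is free -> place at 9.
773 hashes to 11; 11 taken -> place at 12.
837 hashes to 16; slot 16 is free -> place at 16.
636 hashes to 8; slot 8 is free -> place at 8.
838 hashes to 2; slot 2 is free -> place at 2.
869 hashes to 10; slot 10 is free -> place at 10.
735 hashes to 16; 16 taken -> place at 0.
151 hashes to 15; slot 15 is free -> place at 15.
41 hashes to 8; 8,9,10,11,12 taken -> place at 13.
398 hashes to 8; 8,9,10,11,12,13 taken -> place at 14.
Table: [735, ., 838, ., ., ., 318, ., 636, 880, 869, 76, 773, 41, 398, 151, 837]
Lookup 41: h=8, probe 8,9,10,11,12,13 → found at 13.

6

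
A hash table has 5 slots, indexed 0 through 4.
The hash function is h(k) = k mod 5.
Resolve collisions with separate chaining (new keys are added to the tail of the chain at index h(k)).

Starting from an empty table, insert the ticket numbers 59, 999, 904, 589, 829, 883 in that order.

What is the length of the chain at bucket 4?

59 -> bucket 4
999 -> bucket 4 (collision)
904 -> bucket 4 (collision)
589 -> bucket 4 (collision)
829 -> bucket 4 (collision)
883 -> bucket 3
Final buckets:
0: —
1: —
2: —
3: 883
4: 59 -> 999 -> 904 -> 589 -> 829

5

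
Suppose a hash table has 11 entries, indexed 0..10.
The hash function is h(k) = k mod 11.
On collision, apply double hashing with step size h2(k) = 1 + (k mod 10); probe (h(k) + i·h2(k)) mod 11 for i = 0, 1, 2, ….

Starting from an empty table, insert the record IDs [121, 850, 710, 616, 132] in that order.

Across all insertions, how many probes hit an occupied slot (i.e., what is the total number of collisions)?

121 hashes to 0; slot 0 is free -> place at 0.
850 hashes to 3; slot 3 is free -> place at 3.
710 hashes to 6; slot 6 is free -> place at 6.
616 hashes to 0, h2=7; 0 taken -> place at 7.
132 hashes to 0, h2=3; 0,3,6 taken -> place at 9.
Table: [121, ∅, ∅, 850, ∅, ∅, 710, 616, ∅, 132, ∅]

4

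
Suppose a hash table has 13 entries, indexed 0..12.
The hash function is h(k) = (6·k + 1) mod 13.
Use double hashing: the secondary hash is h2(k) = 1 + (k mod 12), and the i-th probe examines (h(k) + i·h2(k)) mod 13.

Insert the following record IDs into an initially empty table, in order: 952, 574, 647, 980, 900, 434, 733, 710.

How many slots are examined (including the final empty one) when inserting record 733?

952: h=6 -> slot 6
574: h=0 -> slot 0
647: h=9 -> slot 9
980: h=5 -> slot 5
900: h=6, h2=1, probe 6,7 -> slot 7
434: h=5, h2=3, probe 5,8 -> slot 8
733: h=5, h2=2, probe 5,7,9,11 -> slot 11
710: h=10 -> slot 10
Table: [574, —, —, —, —, 980, 952, 900, 434, 647, 710, 733, —]

4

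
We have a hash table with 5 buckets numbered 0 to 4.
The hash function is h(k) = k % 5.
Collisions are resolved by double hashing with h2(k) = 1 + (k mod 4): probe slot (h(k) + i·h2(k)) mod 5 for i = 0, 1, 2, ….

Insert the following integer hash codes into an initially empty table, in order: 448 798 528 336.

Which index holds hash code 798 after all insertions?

448: h=3 → slot 3
798: h=3, h2=3, probe 3,1 → slot 1
528: h=3, h2=1, probe 3,4 → slot 4
336: h=1, h2=1, probe 1,2 → slot 2
Table: [-, 798, 336, 448, 528]

1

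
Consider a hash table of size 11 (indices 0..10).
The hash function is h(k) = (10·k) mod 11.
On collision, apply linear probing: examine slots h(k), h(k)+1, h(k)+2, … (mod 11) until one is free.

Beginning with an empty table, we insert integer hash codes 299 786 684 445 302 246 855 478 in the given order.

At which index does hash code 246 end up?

0

299 hashes to 9; slot 9 is free → place at 9.
786 hashes to 6; slot 6 is free → place at 6.
684 hashes to 9; 9 taken → place at 10.
445 hashes to 6; 6 taken → place at 7.
302 hashes to 6; 6,7 taken → place at 8.
246 hashes to 7; 7,8,9,10 taken → place at 0.
855 hashes to 3; slot 3 is free → place at 3.
478 hashes to 6; 6,7,8,9,10,0 taken → place at 1.
Table: [246, 478, -, 855, -, -, 786, 445, 302, 299, 684]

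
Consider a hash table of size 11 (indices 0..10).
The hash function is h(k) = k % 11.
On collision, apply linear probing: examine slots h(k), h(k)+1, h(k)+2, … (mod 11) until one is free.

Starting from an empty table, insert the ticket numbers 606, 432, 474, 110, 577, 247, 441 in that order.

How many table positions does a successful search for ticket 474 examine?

2

Insert 606: h=1, slot 1 empty => index 1.
Insert 432: h=3, slot 3 empty => index 3.
Insert 474: h=1, slot 1 occupied => index 2.
Insert 110: h=0, slot 0 empty => index 0.
Insert 577: h=5, slot 5 empty => index 5.
Insert 247: h=5, slot 5 occupied => index 6.
Insert 441: h=1, slots 1,2,3 occupied => index 4.
Table: [110, 606, 474, 432, 441, 577, 247, ., ., ., .]
Lookup 474: h=1, probe 1,2 → found at 2.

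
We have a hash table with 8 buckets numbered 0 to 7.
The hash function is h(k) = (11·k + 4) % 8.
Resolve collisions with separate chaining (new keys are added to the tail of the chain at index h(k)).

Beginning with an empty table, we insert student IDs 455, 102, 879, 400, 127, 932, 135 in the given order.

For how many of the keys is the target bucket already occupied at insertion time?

3

455 -> bucket 1
102 -> bucket 6
879 -> bucket 1 (collision)
400 -> bucket 4
127 -> bucket 1 (collision)
932 -> bucket 0
135 -> bucket 1 (collision)
Final buckets:
0: 932
1: 455 -> 879 -> 127 -> 135
2: ∅
3: ∅
4: 400
5: ∅
6: 102
7: ∅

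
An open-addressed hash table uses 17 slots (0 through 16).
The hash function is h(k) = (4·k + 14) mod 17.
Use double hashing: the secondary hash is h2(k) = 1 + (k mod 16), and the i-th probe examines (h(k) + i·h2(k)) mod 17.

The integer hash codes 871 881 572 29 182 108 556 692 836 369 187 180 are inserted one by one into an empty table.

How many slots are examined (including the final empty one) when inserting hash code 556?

871: h=13 => slot 13
881: h=2 => slot 2
572: h=7 => slot 7
29: h=11 => slot 11
182: h=11, h2=7, probe 11,1 => slot 1
108: h=4 => slot 4
556: h=11, h2=13, probe 11,7,3 => slot 3
692: h=11, h2=5, probe 11,16 => slot 16
836: h=9 => slot 9
369: h=11, h2=2, probe 11,13,15 => slot 15
187: h=14 => slot 14
180: h=3, h2=5, probe 3,8 => slot 8
Table: [_, 182, 881, 556, 108, _, _, 572, 180, 836, _, 29, _, 871, 187, 369, 692]

3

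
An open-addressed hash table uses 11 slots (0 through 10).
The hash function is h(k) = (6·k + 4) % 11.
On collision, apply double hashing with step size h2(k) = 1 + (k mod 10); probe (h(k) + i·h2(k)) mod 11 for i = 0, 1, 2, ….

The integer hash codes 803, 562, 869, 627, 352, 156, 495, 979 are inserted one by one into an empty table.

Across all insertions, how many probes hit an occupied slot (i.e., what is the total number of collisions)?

803: h=4 -> slot 4
562: h=10 -> slot 10
869: h=4, h2=10, probe 4,3 -> slot 3
627: h=4, h2=8, probe 4,1 -> slot 1
352: h=4, h2=3, probe 4,7 -> slot 7
156: h=5 -> slot 5
495: h=4, h2=6, probe 4,10,5,0 -> slot 0
979: h=4, h2=10, probe 4,3,2 -> slot 2
Table: [495, 627, 979, 869, 803, 156, ∅, 352, ∅, ∅, 562]

8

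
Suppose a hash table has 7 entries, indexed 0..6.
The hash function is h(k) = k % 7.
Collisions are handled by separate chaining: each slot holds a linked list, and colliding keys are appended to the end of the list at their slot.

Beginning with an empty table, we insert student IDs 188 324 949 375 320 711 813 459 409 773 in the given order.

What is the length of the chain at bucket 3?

Insert 188: h=6, bucket 6 empty -> new chain.
Insert 324: h=2, bucket 2 empty -> new chain.
Insert 949: h=4, bucket 4 empty -> new chain.
Insert 375: h=4, bucket 4 nonempty -> append to chain.
Insert 320: h=5, bucket 5 empty -> new chain.
Insert 711: h=4, bucket 4 nonempty -> append to chain.
Insert 813: h=1, bucket 1 empty -> new chain.
Insert 459: h=4, bucket 4 nonempty -> append to chain.
Insert 409: h=3, bucket 3 empty -> new chain.
Insert 773: h=3, bucket 3 nonempty -> append to chain.
Final buckets:
0: .
1: 813
2: 324
3: 409 -> 773
4: 949 -> 375 -> 711 -> 459
5: 320
6: 188

2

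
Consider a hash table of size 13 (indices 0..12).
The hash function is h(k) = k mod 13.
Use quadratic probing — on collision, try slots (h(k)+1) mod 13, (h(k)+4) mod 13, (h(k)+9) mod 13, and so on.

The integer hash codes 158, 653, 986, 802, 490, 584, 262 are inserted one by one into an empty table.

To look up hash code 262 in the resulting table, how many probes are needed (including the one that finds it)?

3

158: h=2 → slot 2
653: h=3 → slot 3
986: h=11 → slot 11
802: h=9 → slot 9
490: h=9, probe 9,10 → slot 10
584: h=12 → slot 12
262: h=2, probe 2,3,6 → slot 6
Table: [—, —, 158, 653, —, —, 262, —, —, 802, 490, 986, 584]
Lookup 262: h=2, probe 2,3,6 → found at 6.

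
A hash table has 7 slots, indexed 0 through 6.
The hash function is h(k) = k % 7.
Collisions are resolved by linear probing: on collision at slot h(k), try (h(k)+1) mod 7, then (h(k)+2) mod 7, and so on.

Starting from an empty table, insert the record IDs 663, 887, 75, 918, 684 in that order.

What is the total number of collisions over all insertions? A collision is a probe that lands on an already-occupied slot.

7

663 hashes to 5; slot 5 is free => place at 5.
887 hashes to 5; 5 taken => place at 6.
75 hashes to 5; 5,6 taken => place at 0.
918 hashes to 1; slot 1 is free => place at 1.
684 hashes to 5; 5,6,0,1 taken => place at 2.
Table: [75, 918, 684, ∅, ∅, 663, 887]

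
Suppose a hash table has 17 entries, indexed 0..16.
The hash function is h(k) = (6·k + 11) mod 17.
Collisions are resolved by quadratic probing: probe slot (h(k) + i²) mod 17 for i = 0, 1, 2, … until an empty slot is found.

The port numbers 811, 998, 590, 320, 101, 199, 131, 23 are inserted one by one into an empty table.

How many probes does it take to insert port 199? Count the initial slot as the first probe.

4

811 hashes to 15; slot 15 is free -> place at 15.
998 hashes to 15; 15 taken -> place at 16.
590 hashes to 15; 15,16 taken -> place at 2.
320 hashes to 10; slot 10 is free -> place at 10.
101 hashes to 5; slot 5 is free -> place at 5.
199 hashes to 15; 15,16,2 taken -> place at 7.
131 hashes to 15; 15,16,2,7 taken -> place at 14.
23 hashes to 13; slot 13 is free -> place at 13.
Table: [—, —, 590, —, —, 101, —, 199, —, —, 320, —, —, 23, 131, 811, 998]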